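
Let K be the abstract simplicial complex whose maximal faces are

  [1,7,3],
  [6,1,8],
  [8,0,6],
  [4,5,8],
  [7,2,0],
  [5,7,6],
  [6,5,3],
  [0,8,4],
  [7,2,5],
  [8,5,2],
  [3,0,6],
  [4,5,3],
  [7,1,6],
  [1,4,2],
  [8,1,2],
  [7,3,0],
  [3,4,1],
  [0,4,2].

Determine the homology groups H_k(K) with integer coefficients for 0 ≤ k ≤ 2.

We work with the vertex ordering 0 < 1 < 2 < 3 < 4 < 5 < 6 < 7 < 8. The simplices of K, each written with vertices in increasing order, are:

  0-simplices (9): [0], [1], [2], [3], [4], [5], [6], [7], [8]
  1-simplices (27): (27 of them)
  2-simplices (18): [0,2,4], [0,2,7], [0,3,6], [0,3,7], [0,4,8], [0,6,8], [1,2,4], [1,2,8], [1,3,4], [1,3,7], [1,6,7], [1,6,8], [2,5,7], [2,5,8], [3,4,5], [3,5,6], [4,5,8], [5,6,7]

Hence C_0 ≅ Z^9, C_1 ≅ Z^27, C_2 ≅ Z^18.

The boundary map ∂_1: C_1 → C_0 maps an edge to its endpoints' difference, ∂[p,q] = q − p. For instance
  ∂[0,6] = [6] − [0].
The 9×27 boundary matrix has rank 8 and Smith normal form diag(1,1,1,1,1,1,1,1).

Boundary ∂_2: C_2 → C_1 acts by ∂[p,q,r] = [q,r] − [p,r] + [p,q]. For instance
  ∂[0,3,6] = [3,6] − [0,6] + [0,3],
  ∂[4,5,8] = [5,8] − [4,8] + [4,5].
This gives a 27×18 integer matrix of rank 18; reducing to Smith normal form yields diagonal entries (1,1,1,1,1,1,1,1,1,1,1,1,1,1,1,1,1,2).

Computing H_k = (kernel of ∂_k) / (image of ∂_{k+1}):

  H_0: rank C_0 − rank ∂_1 = 9 − 8 = 1, and the invariant factors of ∂_1 are all 1, so H_0 ≅ Z.
  H_1: rank ker ∂_1 − rank ∂_2 = (27 − 8) − 18 = 1, and ∂_2 has invariant factor 2 > 1, so H_1 ≅ Z ⊕ Z/2.
  H_2: rank ker ∂_2 − rank ∂_3 = (18 − 18) − 0 = 0, and there is no ∂_3, so H_2 ≅ 0.

H_0 = Z,  H_1 = Z ⊕ Z/2,  H_2 = 0.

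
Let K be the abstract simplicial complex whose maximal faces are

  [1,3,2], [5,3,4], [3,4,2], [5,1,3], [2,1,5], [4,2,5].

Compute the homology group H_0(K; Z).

Order the vertices as 1 < 2 < 3 < 4 < 5. Listing each simplex with vertices in this order, K has dimension 2 with simplices:

  0-simplices (5): [1], [2], [3], [4], [5]
  1-simplices (9): [1,2], [1,3], [1,5], [2,3], [2,4], [2,5], [3,4], [3,5], [4,5]
  2-simplices (6): [1,2,3], [1,2,5], [1,3,5], [2,3,4], [2,4,5], [3,4,5]

giving chain groups C_0 ≅ Z^5, C_1 ≅ Z^9, C_2 ≅ Z^6.

∂_1: C_1 → C_0 sends each edge [p,q] (with p < q) to q − p. For instance
  ∂[1,2] = [2] − [1].
The 5×9 boundary matrix has rank 4 and Smith normal form diag(1,1,1,1).

The boundary map ∂_2: C_2 → C_1 sends each 2-simplex [p,q,r] to [q,r] − [p,r] + [p,q]. For instance
  ∂[1,2,3] = [2,3] − [1,3] + [1,2],
  ∂[3,4,5] = [4,5] − [3,5] + [3,4].
As a 9×6 matrix over Z this has rank 5, with invariant factors (1,1,1,1,1).

Computing H_k = (kernel of ∂_k) / (image of ∂_{k+1}):

  H_0: rank C_0 − rank ∂_1 = 5 − 4 = 1, and the invariant factors of ∂_1 are all 1, so H_0 ≅ Z.

H_0 = Z.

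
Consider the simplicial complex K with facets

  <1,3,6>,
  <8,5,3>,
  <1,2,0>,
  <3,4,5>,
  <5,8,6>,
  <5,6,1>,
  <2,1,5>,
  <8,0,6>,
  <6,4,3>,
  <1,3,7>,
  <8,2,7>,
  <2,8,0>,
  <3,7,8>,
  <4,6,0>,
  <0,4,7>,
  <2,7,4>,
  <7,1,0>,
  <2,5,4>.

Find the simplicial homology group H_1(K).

We work with the vertex ordering 0 < 1 < 2 < 3 < 4 < 5 < 6 < 7 < 8. The simplices of K, each written with vertices in increasing order, are:

  0-simplices (9): [0], [1], [2], [3], [4], [5], [6], [7], [8]
  1-simplices (27): (27 of them)
  2-simplices (18): [0,1,2], [0,1,7], [0,2,8], [0,4,6], [0,4,7], [0,6,8], [1,2,5], [1,3,6], [1,3,7], [1,5,6], [2,4,5], [2,4,7], [2,7,8], [3,4,5], [3,4,6], [3,5,8], [3,7,8], [5,6,8]

so the chain groups are C_0 ≅ Z^9, C_1 ≅ Z^27, C_2 ≅ Z^18.

∂_1: C_1 → C_0 maps an edge to its endpoints' difference, ∂[p,q] = q − p. For instance
  ∂[3,7] = [7] − [3].
The resulting 9×27 matrix has rank 8, and its Smith normal form has invariant factors (1,1,1,1,1,1,1,1).

The boundary map ∂_2: C_2 → C_1 maps a triangle to the signed sum of its edges. For instance
  ∂[0,6,8] = [6,8] − [0,8] + [0,6],
  ∂[3,5,8] = [5,8] − [3,8] + [3,5].
As a 27×18 matrix over Z this has rank 18, with invariant factors (1,1,1,1,1,1,1,1,1,1,1,1,1,1,1,1,1,2).

Computing H_k = (kernel of ∂_k) / (image of ∂_{k+1}):

  H_1: rank ker ∂_1 − rank ∂_2 = (27 − 8) − 18 = 1, and ∂_2 has invariant factor 2 > 1, so H_1 = Z ⊕ Z_2.

H_1 ≅ Z ⊕ Z_2.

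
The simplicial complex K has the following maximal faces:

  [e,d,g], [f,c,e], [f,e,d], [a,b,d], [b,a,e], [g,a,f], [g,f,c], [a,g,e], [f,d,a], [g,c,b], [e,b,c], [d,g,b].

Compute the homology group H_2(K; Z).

We work with the vertex ordering a < b < c < d < e < f < g. The simplices of K, each written with vertices in increasing order, are:

  0-simplices (7): a, b, c, d, e, f, g
  1-simplices (18): ab, ad, ae, af, ag, bc, bd, be, bg, ce, cf, cg, de, df, dg, ef, eg, fg
  2-simplices (12): abd, abe, adf, aeg, afg, bce, bcg, bdg, cef, cfg, def, deg

giving chain groups C_0 ≅ Z^7, C_1 ≅ Z^18, C_2 ≅ Z^12.

∂_1: C_1 → C_0 is given by ∂[p,q] = [q] − [p].
The 7×18 boundary matrix has rank 6 and Smith normal form diag(1,1,1,1,1,1).

∂_2: C_2 → C_1 sends each 2-simplex [p,q,r] to [q,r] − [p,r] + [p,q]. For instance
  ∂bce = ce − be + bc,
  ∂adf = df − af + ad.
As a 18×12 matrix over Z this has rank 12, with invariant factors (1,1,1,1,1,1,1,1,1,1,1,2).

Reading off H_k = ker ∂_k / im ∂_{k+1}:

  H_2: rank ker ∂_2 − rank ∂_3 = (12 − 12) − 0 = 0, and there is no ∂_3, so H_2 = 0.

H_2 = 0.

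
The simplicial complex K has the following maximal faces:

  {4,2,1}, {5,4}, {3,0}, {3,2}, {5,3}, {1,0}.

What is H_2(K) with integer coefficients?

Order the vertices as 0 < 1 < 2 < 3 < 4 < 5. Listing each simplex with vertices in this order, K has dimension 2 with simplices:

  0-simplices (6): [0], [1], [2], [3], [4], [5]
  1-simplices (8): [0,1], [0,3], [1,2], [1,4], [2,3], [2,4], [3,5], [4,5]
  2-simplices (1): [1,2,4]

so the chain groups are C_0 ≅ Z^6, C_1 ≅ Z^8, C_2 ≅ Z^1.

Boundary ∂_1: C_1 → C_0 maps an edge to its endpoints' difference, ∂[p,q] = q − p. For instance
  ∂[3,5] = [5] − [3].
As a 6×8 matrix over Z this has rank 5, with invariant factors (1,1,1,1,1).

∂_2: C_2 → C_1 maps a triangle to the signed sum of its edges. For instance
  ∂[1,2,4] = [2,4] − [1,4] + [1,2].
The 8×1 boundary matrix has rank 1 and Smith normal form diag(1).

Now H_k = ker ∂_k / im ∂_{k+1}, so:

  H_2: rank ker ∂_2 − rank ∂_3 = (1 − 1) − 0 = 0, and there is no ∂_3, so H_2 ≅ 0.

H_2 ≅ 0.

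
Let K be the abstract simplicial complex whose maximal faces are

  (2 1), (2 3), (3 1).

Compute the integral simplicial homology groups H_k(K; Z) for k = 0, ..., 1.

H_0 ≅ Z,  H_1 ≅ Z.

K has 3 vertices, 3 edges.
rank ∂_0 = 0, rank ∂_1 = 2 ⇒ b_0 = 3 − 0 − 2 = 1; all invariant factors of ∂_1 are 1 so no torsion. So H_0 ≅ Z.
rank ∂_1 = 2, rank ∂_2 = 0 ⇒ b_1 = 3 − 2 − 0 = 1. So H_1 ≅ Z.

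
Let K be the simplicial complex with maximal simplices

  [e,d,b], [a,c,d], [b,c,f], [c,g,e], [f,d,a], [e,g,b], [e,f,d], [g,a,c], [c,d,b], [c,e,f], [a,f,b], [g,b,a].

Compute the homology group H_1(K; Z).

We work with the vertex ordering a < b < c < d < e < f < g. The simplices of K, each written with vertices in increasing order, are:

  0-simplices (7): a, b, c, d, e, f, g
  1-simplices (18): ab, ac, ad, af, ag, bc, bd, be, bf, bg, cd, ce, cf, cg, de, df, ef, eg
  2-simplices (12): abf, abg, acd, acg, adf, bcd, bcf, bde, beg, cef, ceg, def

giving chain groups C_0 ≅ Z^7, C_1 ≅ Z^18, C_2 ≅ Z^12.

The boundary map ∂_1: C_1 → C_0 is given by ∂[p,q] = [q] − [p]. For instance
  ∂eg = g − e.
This gives a 7×18 integer matrix of rank 6; reducing to Smith normal form yields diagonal entries (1,1,1,1,1,1).

Boundary ∂_2: C_2 → C_1 sends each 2-simplex [p,q,r] to [q,r] − [p,r] + [p,q]. For instance
  ∂bde = de − be + bd,
  ∂adf = df − af + ad.
The resulting 18×12 matrix has rank 12, and its Smith normal form has invariant factors (1,1,1,1,1,1,1,1,1,1,1,2).

From H_k ≅ ker(∂_k) / im(∂_{k+1}) we obtain:

  H_1: rank ker ∂_1 − rank ∂_2 = (18 − 6) − 12 = 0, and ∂_2 has invariant factor 2 > 1, so H_1 = Z/2.

H_1 = Z/2.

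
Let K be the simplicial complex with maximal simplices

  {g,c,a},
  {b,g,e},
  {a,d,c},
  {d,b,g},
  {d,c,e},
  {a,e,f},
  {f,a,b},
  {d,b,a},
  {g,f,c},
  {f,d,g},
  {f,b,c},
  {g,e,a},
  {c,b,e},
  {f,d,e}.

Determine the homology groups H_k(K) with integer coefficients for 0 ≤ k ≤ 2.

We work with the vertex ordering a < b < c < d < e < f < g. The simplices of K, each written with vertices in increasing order, are:

  0-simplices (7): a, b, c, d, e, f, g
  1-simplices (21): ab, ac, ad, ae, af, ag, bc, bd, be, bf, bg, cd, ce, cf, cg, de, df, dg, ef, eg, fg
  2-simplices (14): abd, abf, acd, acg, aef, aeg, bce, bcf, bdg, beg, cde, cfg, def, dfg

Hence C_0 ≅ Z^7, C_1 ≅ Z^21, C_2 ≅ Z^14.

Boundary ∂_1: C_1 → C_0 is given by ∂[p,q] = [q] − [p]. For instance
  ∂ab = b − a.
The resulting 7×21 matrix has rank 6, and its Smith normal form has invariant factors (1,1,1,1,1,1).

∂_2: C_2 → C_1 maps a triangle to the signed sum of its edges. For instance
  ∂bdg = dg − bg + bd,
  ∂def = ef − df + de.
As a 21×14 matrix over Z this has rank 13, with invariant factors (1,1,1,1,1,1,1,1,1,1,1,1,1).

From H_k ≅ ker(∂_k) / im(∂_{k+1}) we obtain:

  H_0: rank C_0 − rank ∂_1 = 7 − 6 = 1, and the invariant factors of ∂_1 are all 1, so H_0 = Z.
  H_1: rank ker ∂_1 − rank ∂_2 = (21 − 6) − 13 = 2, and the invariant factors of ∂_2 are all 1, so H_1 = Z^2.
  H_2: rank ker ∂_2 − rank ∂_3 = (14 − 13) − 0 = 1, and there is no ∂_3, so H_2 = Z.

As a check, the Euler characteristic is 7 − 21 + 14 = 0, which agrees with 1 − 2 + 1 = 0.

H_0 = Z,  H_1 = Z^2,  H_2 = Z.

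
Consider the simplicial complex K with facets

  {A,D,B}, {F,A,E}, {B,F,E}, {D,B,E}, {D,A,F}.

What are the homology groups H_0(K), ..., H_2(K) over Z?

Fix the vertex order A < B < D < E < F and write every simplex with vertices in increasing order. Then dim K = 2 and the simplices of K are:

  0-simplices (5): A, B, D, E, F
  1-simplices (10): AB, AD, AE, AF, BD, BE, BF, DE, DF, EF
  2-simplices (5): ABD, ADF, AEF, BDE, BEF

giving chain groups C_0 ≅ Z^5, C_1 ≅ Z^10, C_2 ≅ Z^5.

Boundary ∂_1: C_1 → C_0 is given by ∂[p,q] = [q] − [p]. For instance
  ∂BE = E − B.
As a 5×10 matrix over Z this has rank 4, with invariant factors (1,1,1,1).

Boundary ∂_2: C_2 → C_1 sends each 2-simplex [p,q,r] to [q,r] − [p,r] + [p,q]. For instance
  ∂ABD = BD − AD + AB,
  ∂AEF = EF − AF + AE.
As a 10×5 matrix over Z this has rank 5, with invariant factors (1,1,1,1,1).

From H_k ≅ ker(∂_k) / im(∂_{k+1}) we obtain:

  H_0: rank C_0 − rank ∂_1 = 5 − 4 = 1, and the invariant factors of ∂_1 are all 1, so H_0 ≅ Z.
  H_1: rank ker ∂_1 − rank ∂_2 = (10 − 4) − 5 = 1, and the invariant factors of ∂_2 are all 1, so H_1 ≅ Z.
  H_2: rank ker ∂_2 − rank ∂_3 = (5 − 5) − 0 = 0, and there is no ∂_3, so H_2 ≅ 0.

H_0 = Z,  H_1 = Z,  H_2 = 0.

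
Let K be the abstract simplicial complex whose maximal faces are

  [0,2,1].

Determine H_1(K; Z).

H_1 ≅ 0.

Order the vertices as 0 < 1 < 2. Listing each simplex with vertices in this order, K has dimension 2 with simplices:

  0-simplices (3): [0], [1], [2]
  1-simplices (3): [0,1], [0,2], [1,2]
  2-simplices (1): [0,1,2]

Hence C_0 ≅ Z^3, C_1 ≅ Z^3, C_2 ≅ Z^1.

Boundary ∂_1: C_1 → C_0 maps an edge to its endpoints' difference, ∂[p,q] = q − p. For instance
  ∂[1,2] = [2] − [1].
The resulting 3×3 matrix has rank 2, and its Smith normal form has invariant factors (1,1).

Boundary ∂_2: C_2 → C_1 maps a triangle to the signed sum of its edges. For instance
  ∂[0,1,2] = [1,2] − [0,2] + [0,1].
The resulting 3×1 matrix has rank 1, and its Smith normal form has invariant factors (1).

Reading off H_k = ker ∂_k / im ∂_{k+1}:

  H_1: rank ker ∂_1 − rank ∂_2 = (3 − 2) − 1 = 0, and the invariant factors of ∂_2 are all 1, so H_1 ≅ 0.

(K is a triangulation of the 2-simplex.)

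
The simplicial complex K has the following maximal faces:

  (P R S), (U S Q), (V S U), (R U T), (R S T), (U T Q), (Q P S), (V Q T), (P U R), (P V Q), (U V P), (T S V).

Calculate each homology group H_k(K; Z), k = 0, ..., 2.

Take the total order P < Q < R < S < T < U < V on the vertex set. Then K (dimension 2) consists of the simplices:

  0-simplices (7): P, Q, R, S, T, U, V
  1-simplices (18): PQ, PR, PS, PU, PV, QS, QT, QU, QV, RS, RT, RU, ST, SU, SV, TU, TV, UV
  2-simplices (12): PQS, PQV, PRS, PRU, PUV, QSU, QTU, QTV, RST, RTU, STV, SUV

Hence C_0 ≅ Z^7, C_1 ≅ Z^18, C_2 ≅ Z^12.

The boundary map ∂_1: C_1 → C_0 sends each edge [p,q] (with p < q) to q − p. For instance
  ∂TU = U − T.
As a 7×18 matrix over Z this has rank 6, with invariant factors (1,1,1,1,1,1).

The boundary map ∂_2: C_2 → C_1 maps a triangle to the signed sum of its edges. For instance
  ∂PQV = QV − PV + PQ,
  ∂SUV = UV − SV + SU.
As a 18×12 matrix over Z this has rank 12, with invariant factors (1,1,1,1,1,1,1,1,1,1,1,2).

From H_k ≅ ker(∂_k) / im(∂_{k+1}) we obtain:

  H_0: rank C_0 − rank ∂_1 = 7 − 6 = 1, and the invariant factors of ∂_1 are all 1, so H_0 ≅ Z.
  H_1: rank ker ∂_1 − rank ∂_2 = (18 − 6) − 12 = 0, and ∂_2 has invariant factor 2 > 1, so H_1 ≅ Z/2.
  H_2: rank ker ∂_2 − rank ∂_3 = (12 − 12) − 0 = 0, and there is no ∂_3, so H_2 ≅ 0.

As a check, the Euler characteristic is 7 − 18 + 12 = 1, which agrees with 1 − 0 + 0 = 1.

H_0 = Z,  H_1 = Z/2,  H_2 = 0.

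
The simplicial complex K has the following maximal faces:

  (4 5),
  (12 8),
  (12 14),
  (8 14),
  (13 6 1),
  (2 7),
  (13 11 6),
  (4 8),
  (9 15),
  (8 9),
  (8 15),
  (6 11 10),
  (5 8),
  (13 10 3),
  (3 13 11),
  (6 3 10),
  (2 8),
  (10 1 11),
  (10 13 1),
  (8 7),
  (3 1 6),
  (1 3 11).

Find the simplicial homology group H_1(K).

H_1 ≅ Z^4 ⊕ Z/2.

Take the total order 1 < 2 < 3 < 4 < 5 < 6 < 7 < 8 < 9 < 10 < 11 < 12 < 13 < 14 < 15 on the vertex set. Then K (dimension 2) consists of the simplices:

  0-simplices (15): [1], [2], [3], [4], [5], [6], [7], [8], [9], [10], [11], [12], [13], [14], [15]
  1-simplices (27): (27 of them)
  2-simplices (10): [1,3,6], [1,3,11], [1,6,13], [1,10,11], [1,10,13], [3,6,10], [3,10,13], [3,11,13], [6,10,11], [6,11,13]

Hence C_0 ≅ Z^15, C_1 ≅ Z^27, C_2 ≅ Z^10.

∂_1: C_1 → C_0 is given by ∂[p,q] = [q] − [p].
This gives a 15×27 integer matrix of rank 13; reducing to Smith normal form yields diagonal entries (1,1,1,1,1,1,1,1,1,1,1,1,1).

Boundary ∂_2: C_2 → C_1 acts by ∂[p,q,r] = [q,r] − [p,r] + [p,q]. For instance
  ∂[6,10,11] = [10,11] − [6,11] + [6,10],
  ∂[1,6,13] = [6,13] − [1,13] + [1,6].
As a 27×10 matrix over Z this has rank 10, with invariant factors (1,1,1,1,1,1,1,1,1,2).

From H_k ≅ ker(∂_k) / im(∂_{k+1}) we obtain:

  H_1: rank ker ∂_1 − rank ∂_2 = (27 − 13) − 10 = 4, and ∂_2 has invariant factor 2 > 1, so H_1 = Z^4 ⊕ Z/2.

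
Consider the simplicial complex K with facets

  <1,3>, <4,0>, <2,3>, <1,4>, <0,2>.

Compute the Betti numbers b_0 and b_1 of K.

b_0 = 1, b_1 = 1.

Fix the vertex order 0 < 1 < 2 < 3 < 4 and write every simplex with vertices in increasing order. Then dim K = 1 and the simplices of K are:

  0-simplices (5): [0], [1], [2], [3], [4]
  1-simplices (5): [0,2], [0,4], [1,3], [1,4], [2,3]

so the chain groups are C_0 ≅ Z^5, C_1 ≅ Z^5.

The boundary map ∂_1: C_1 → C_0 sends each edge [p,q] (with p < q) to q − p.
This gives a 5×5 integer matrix of rank 4; reducing to Smith normal form yields diagonal entries (1,1,1,1).

Reading off H_k = ker ∂_k / im ∂_{k+1}:

  H_0: rank C_0 − rank ∂_1 = 5 − 4 = 1, and the invariant factors of ∂_1 are all 1, so H_0 = Z.
  H_1: rank ker ∂_1 − rank ∂_2 = (5 − 4) − 0 = 1, and there is no ∂_2, so H_1 = Z.

Hence the Betti numbers are b_0 = 1, b_1 = 1.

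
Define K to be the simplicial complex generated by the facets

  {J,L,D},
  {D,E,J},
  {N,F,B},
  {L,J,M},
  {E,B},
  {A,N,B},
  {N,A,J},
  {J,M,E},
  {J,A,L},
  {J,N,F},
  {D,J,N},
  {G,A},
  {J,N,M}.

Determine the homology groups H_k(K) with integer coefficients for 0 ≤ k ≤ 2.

K has 10 vertices, 21 edges, 11 triangles.
rank ∂_0 = 0, rank ∂_1 = 9 ⇒ b_0 = 10 − 0 − 9 = 1; all invariant factors of ∂_1 are 1 so no torsion. So H_0 ≅ Z.
rank ∂_1 = 9, rank ∂_2 = 11 ⇒ b_1 = 21 − 9 − 11 = 1; all invariant factors of ∂_2 are 1 so no torsion. So H_1 ≅ Z.
rank ∂_2 = 11, rank ∂_3 = 0 ⇒ b_2 = 11 − 11 − 0 = 0. So H_2 ≅ 0.

H_0 ≅ Z,  H_1 ≅ Z,  H_2 = 0.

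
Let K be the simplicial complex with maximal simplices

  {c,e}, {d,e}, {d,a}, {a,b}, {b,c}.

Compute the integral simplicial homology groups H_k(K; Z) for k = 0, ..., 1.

H_0 = Z,  H_1 = Z.

Order the vertices as a < b < c < d < e. Listing each simplex with vertices in this order, K has dimension 1 with simplices:

  0-simplices (5): a, b, c, d, e
  1-simplices (5): ab, ad, bc, ce, de

so the chain groups are C_0 ≅ Z^5, C_1 ≅ Z^5.

The boundary map ∂_1: C_1 → C_0 maps an edge to its endpoints' difference, ∂[p,q] = q − p. For instance
  ∂de = e − d.
The 5×5 boundary matrix has rank 4 and Smith normal form diag(1,1,1,1).

From H_k ≅ ker(∂_k) / im(∂_{k+1}) we obtain:

  H_0: rank C_0 − rank ∂_1 = 5 − 4 = 1, and the invariant factors of ∂_1 are all 1, so H_0 ≅ Z.
  H_1: rank ker ∂_1 − rank ∂_2 = (5 − 4) − 0 = 1, and there is no ∂_2, so H_1 ≅ Z.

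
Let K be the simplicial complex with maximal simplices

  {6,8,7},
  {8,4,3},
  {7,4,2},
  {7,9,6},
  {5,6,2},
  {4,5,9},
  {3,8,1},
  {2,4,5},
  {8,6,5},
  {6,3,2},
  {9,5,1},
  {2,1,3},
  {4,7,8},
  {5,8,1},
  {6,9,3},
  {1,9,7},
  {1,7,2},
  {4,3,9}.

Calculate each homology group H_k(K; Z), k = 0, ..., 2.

H_0 = Z,  H_1 = Z^2,  H_2 = Z.

We work with the vertex ordering 1 < 2 < 3 < 4 < 5 < 6 < 7 < 8 < 9. The simplices of K, each written with vertices in increasing order, are:

  0-simplices (9): [1], [2], [3], [4], [5], [6], [7], [8], [9]
  1-simplices (27): (27 of them)
  2-simplices (18): [1,2,3], [1,2,7], [1,3,8], [1,5,8], [1,5,9], [1,7,9], [2,3,6], [2,4,5], [2,4,7], [2,5,6], [3,4,8], [3,4,9], [3,6,9], [4,5,9], [4,7,8], [5,6,8], [6,7,8], [6,7,9]

giving chain groups C_0 ≅ Z^9, C_1 ≅ Z^27, C_2 ≅ Z^18.

∂_1: C_1 → C_0 maps an edge to its endpoints' difference, ∂[p,q] = q − p.
The 9×27 boundary matrix has rank 8 and Smith normal form diag(1,1,1,1,1,1,1,1).

The boundary map ∂_2: C_2 → C_1 sends each 2-simplex [p,q,r] to [q,r] − [p,r] + [p,q]. For instance
  ∂[1,7,9] = [7,9] − [1,9] + [1,7],
  ∂[6,7,8] = [7,8] − [6,8] + [6,7].
The resulting 27×18 matrix has rank 17, and its Smith normal form has invariant factors (1,1,1,1,1,1,1,1,1,1,1,1,1,1,1,1,1).

From H_k ≅ ker(∂_k) / im(∂_{k+1}) we obtain:

  H_0: rank C_0 − rank ∂_1 = 9 − 8 = 1, and the invariant factors of ∂_1 are all 1, so H_0 = Z.
  H_1: rank ker ∂_1 − rank ∂_2 = (27 − 8) − 17 = 2, and the invariant factors of ∂_2 are all 1, so H_1 = Z^2.
  H_2: rank ker ∂_2 − rank ∂_3 = (18 − 17) − 0 = 1, and there is no ∂_3, so H_2 = Z.

As a check, the Euler characteristic is 9 − 27 + 18 = 0, which agrees with 1 − 2 + 1 = 0.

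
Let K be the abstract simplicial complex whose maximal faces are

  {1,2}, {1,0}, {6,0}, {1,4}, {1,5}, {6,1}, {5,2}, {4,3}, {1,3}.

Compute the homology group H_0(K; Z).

H_0 = Z.

Order the vertices as 0 < 1 < 2 < 3 < 4 < 5 < 6. Listing each simplex with vertices in this order, K has dimension 1 with simplices:

  0-simplices (7): [0], [1], [2], [3], [4], [5], [6]
  1-simplices (9): [0,1], [0,6], [1,2], [1,3], [1,4], [1,5], [1,6], [2,5], [3,4]

Hence C_0 ≅ Z^7, C_1 ≅ Z^9.

The boundary map ∂_1: C_1 → C_0 sends each edge [p,q] (with p < q) to q − p. For instance
  ∂[3,4] = [4] − [3].
This gives a 7×9 integer matrix of rank 6; reducing to Smith normal form yields diagonal entries (1,1,1,1,1,1).

From H_k ≅ ker(∂_k) / im(∂_{k+1}) we obtain:

  H_0: rank C_0 − rank ∂_1 = 7 − 6 = 1, and the invariant factors of ∂_1 are all 1, so H_0 = Z.

(K is a triangulation of a wedge of 3 circles.)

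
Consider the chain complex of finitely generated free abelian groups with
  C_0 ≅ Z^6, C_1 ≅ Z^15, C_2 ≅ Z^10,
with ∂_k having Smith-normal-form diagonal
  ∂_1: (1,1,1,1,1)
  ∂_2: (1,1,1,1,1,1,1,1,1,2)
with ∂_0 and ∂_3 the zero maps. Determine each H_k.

H_0: b_0 = 6 − 0 − 5 = 1; torsion from ∂_1 factors > 1: none. So H_0 ≅ Z.
H_1: b_1 = 15 − 5 − 10 = 0; torsion from ∂_2 factors > 1: [2]. So H_1 ≅ Z_2.
H_2: b_2 = 10 − 10 − 0 = 0; torsion from ∂_3 factors > 1: none. So H_2 ≅ 0.

H_0 ≅ Z,  H_1 ≅ Z_2,  H_2 = 0.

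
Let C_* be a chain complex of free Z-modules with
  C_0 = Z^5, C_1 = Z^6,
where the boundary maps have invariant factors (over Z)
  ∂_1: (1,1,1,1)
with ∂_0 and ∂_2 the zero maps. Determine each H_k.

H_0 = Z,  H_1 = Z^2.

H_0: b_0 = 5 − 0 − 4 = 1; torsion from ∂_1 factors > 1: none. So H_0 = Z.
H_1: b_1 = 6 − 4 − 0 = 2; torsion from ∂_2 factors > 1: none. So H_1 = Z^2.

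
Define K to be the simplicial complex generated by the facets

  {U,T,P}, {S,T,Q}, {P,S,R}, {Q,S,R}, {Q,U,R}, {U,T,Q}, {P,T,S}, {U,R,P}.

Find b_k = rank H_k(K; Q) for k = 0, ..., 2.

Order the vertices as P < Q < R < S < T < U. Listing each simplex with vertices in this order, K has dimension 2 with simplices:

  0-simplices (6): P, Q, R, S, T, U
  1-simplices (12): PR, PS, PT, PU, QR, QS, QT, QU, RS, RU, ST, TU
  2-simplices (8): PRS, PRU, PST, PTU, QRS, QRU, QST, QTU

Hence C_0 ≅ Z^6, C_1 ≅ Z^12, C_2 ≅ Z^8.

∂_1: C_1 → C_0 sends each edge [p,q] (with p < q) to q − p.
This gives a 6×12 integer matrix of rank 5; reducing to Smith normal form yields diagonal entries (1,1,1,1,1).

The boundary map ∂_2: C_2 → C_1 sends each 2-simplex [p,q,r] to [q,r] − [p,r] + [p,q]. For instance
  ∂QRS = RS − QS + QR,
  ∂PTU = TU − PU + PT.
The 12×8 boundary matrix has rank 7 and Smith normal form diag(1,1,1,1,1,1,1).

Computing H_k = (kernel of ∂_k) / (image of ∂_{k+1}):

  H_0: rank C_0 − rank ∂_1 = 6 − 5 = 1, and the invariant factors of ∂_1 are all 1, so H_0 ≅ Z.
  H_1: rank ker ∂_1 − rank ∂_2 = (12 − 5) − 7 = 0, and the invariant factors of ∂_2 are all 1, so H_1 ≅ 0.
  H_2: rank ker ∂_2 − rank ∂_3 = (8 − 7) − 0 = 1, and there is no ∂_3, so H_2 ≅ Z.

(K is a triangulation of the 2-sphere S^2.)

Hence the Betti numbers are b_0 = 1, b_1 = 0, b_2 = 1.

b_0 = 1, b_1 = 0, b_2 = 1.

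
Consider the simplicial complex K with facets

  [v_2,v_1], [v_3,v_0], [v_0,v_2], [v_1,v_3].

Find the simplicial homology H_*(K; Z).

H_0 ≅ Z,  H_1 ≅ Z.

Take the total order v_0 < v_1 < v_2 < v_3 on the vertex set. Then K (dimension 1) consists of the simplices:

  0-simplices (4): [v_0], [v_1], [v_2], [v_3]
  1-simplices (4): [v_0,v_2], [v_0,v_3], [v_1,v_2], [v_1,v_3]

Hence C_0 ≅ Z^4, C_1 ≅ Z^4.

The boundary map ∂_1: C_1 → C_0 sends each edge [p,q] (with p < q) to q − p. For instance
  ∂[v_1,v_2] = [v_2] − [v_1].
The 4×4 boundary matrix has rank 3 and Smith normal form diag(1,1,1).

Reading off H_k = ker ∂_k / im ∂_{k+1}:

  H_0: rank C_0 − rank ∂_1 = 4 − 3 = 1, and the invariant factors of ∂_1 are all 1, so H_0 = Z.
  H_1: rank ker ∂_1 − rank ∂_2 = (4 − 3) − 0 = 1, and there is no ∂_2, so H_1 = Z.

(K is a triangulation of the circle S^1.)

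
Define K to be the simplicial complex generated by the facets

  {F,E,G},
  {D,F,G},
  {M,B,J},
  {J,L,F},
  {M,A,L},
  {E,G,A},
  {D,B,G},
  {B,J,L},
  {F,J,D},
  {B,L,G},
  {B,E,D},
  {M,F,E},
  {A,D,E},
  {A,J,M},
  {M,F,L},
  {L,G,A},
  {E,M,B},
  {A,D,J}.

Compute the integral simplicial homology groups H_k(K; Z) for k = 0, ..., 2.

H_0 ≅ Z,  H_1 ≅ Z × Z/2,  H_2 = 0.

Order the vertices as A < B < D < E < F < G < J < L < M. Listing each simplex with vertices in this order, K has dimension 2 with simplices:

  0-simplices (9): A, B, D, E, F, G, J, L, M
  1-simplices (27): AD, AE, AG, AJ, AL, AM, BD, BE, BG, BJ, BL, BM, DE, DF, DG, DJ, EF, EG, EM, FG, FJ, FL, FM, GL, JL, JM, LM
  2-simplices (18): ADE, ADJ, AEG, AGL, AJM, ALM, BDE, BDG, BEM, BGL, BJL, BJM, DFG, DFJ, EFG, EFM, FJL, FLM

Hence C_0 ≅ Z^9, C_1 ≅ Z^27, C_2 ≅ Z^18.

∂_1: C_1 → C_0 is given by ∂[p,q] = [q] − [p].
The resulting 9×27 matrix has rank 8, and its Smith normal form has invariant factors (1,1,1,1,1,1,1,1).

The boundary map ∂_2: C_2 → C_1 sends each 2-simplex [p,q,r] to [q,r] − [p,r] + [p,q]. For instance
  ∂DFG = FG − DG + DF,
  ∂ADJ = DJ − AJ + AD.
The 27×18 boundary matrix has rank 18 and Smith normal form diag(1,1,1,1,1,1,1,1,1,1,1,1,1,1,1,1,1,2).

From H_k ≅ ker(∂_k) / im(∂_{k+1}) we obtain:

  H_0: rank C_0 − rank ∂_1 = 9 − 8 = 1, and the invariant factors of ∂_1 are all 1, so H_0 = Z.
  H_1: rank ker ∂_1 − rank ∂_2 = (27 − 8) − 18 = 1, and ∂_2 has invariant factor 2 > 1, so H_1 = Z × Z/2.
  H_2: rank ker ∂_2 − rank ∂_3 = (18 − 18) − 0 = 0, and there is no ∂_3, so H_2 = 0.

As a check, the Euler characteristic is 9 − 27 + 18 = 0, which agrees with 1 − 1 + 0 = 0.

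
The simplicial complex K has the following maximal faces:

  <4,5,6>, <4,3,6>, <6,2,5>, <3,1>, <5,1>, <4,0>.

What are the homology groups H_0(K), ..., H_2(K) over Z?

We work with the vertex ordering 0 < 1 < 2 < 3 < 4 < 5 < 6. The simplices of K, each written with vertices in increasing order, are:

  0-simplices (7): [0], [1], [2], [3], [4], [5], [6]
  1-simplices (10): [0,4], [1,3], [1,5], [2,5], [2,6], [3,4], [3,6], [4,5], [4,6], [5,6]
  2-simplices (3): [2,5,6], [3,4,6], [4,5,6]

Hence C_0 ≅ Z^7, C_1 ≅ Z^10, C_2 ≅ Z^3.

The boundary map ∂_1: C_1 → C_0 sends each edge [p,q] (with p < q) to q − p. For instance
  ∂[1,5] = [5] − [1].
The 7×10 boundary matrix has rank 6 and Smith normal form diag(1,1,1,1,1,1).

Boundary ∂_2: C_2 → C_1 sends each 2-simplex [p,q,r] to [q,r] − [p,r] + [p,q]. For instance
  ∂[2,5,6] = [5,6] − [2,6] + [2,5],
  ∂[3,4,6] = [4,6] − [3,6] + [3,4].
As a 10×3 matrix over Z this has rank 3, with invariant factors (1,1,1).

From H_k ≅ ker(∂_k) / im(∂_{k+1}) we obtain:

  H_0: rank C_0 − rank ∂_1 = 7 − 6 = 1, and the invariant factors of ∂_1 are all 1, so H_0 = Z.
  H_1: rank ker ∂_1 − rank ∂_2 = (10 − 6) − 3 = 1, and the invariant factors of ∂_2 are all 1, so H_1 = Z.
  H_2: rank ker ∂_2 − rank ∂_3 = (3 − 3) − 0 = 0, and there is no ∂_3, so H_2 = 0.

As a check, the Euler characteristic is 7 − 10 + 3 = 0, which agrees with 1 − 1 + 0 = 0.

H_0 ≅ Z,  H_1 ≅ Z,  H_2 = 0.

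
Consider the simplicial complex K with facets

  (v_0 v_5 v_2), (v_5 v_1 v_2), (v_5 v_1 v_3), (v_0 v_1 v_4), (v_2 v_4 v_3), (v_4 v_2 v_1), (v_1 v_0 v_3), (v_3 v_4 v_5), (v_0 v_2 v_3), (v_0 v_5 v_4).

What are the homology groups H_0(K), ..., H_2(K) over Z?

H_0 ≅ Z,  H_1 ≅ Z/2,  H_2 = 0.

Take the total order v_0 < v_1 < v_2 < v_3 < v_4 < v_5 on the vertex set. Then K (dimension 2) consists of the simplices:

  0-simplices (6): [v_0], [v_1], [v_2], [v_3], [v_4], [v_5]
  1-simplices (15): (15 of them)
  2-simplices (10): [v_0,v_1,v_3], [v_0,v_1,v_4], [v_0,v_2,v_3], [v_0,v_2,v_5], [v_0,v_4,v_5], [v_1,v_2,v_4], [v_1,v_2,v_5], [v_1,v_3,v_5], [v_2,v_3,v_4], [v_3,v_4,v_5]

so the chain groups are C_0 ≅ Z^6, C_1 ≅ Z^15, C_2 ≅ Z^10.

Boundary ∂_1: C_1 → C_0 is given by ∂[p,q] = [q] − [p].
The resulting 6×15 matrix has rank 5, and its Smith normal form has invariant factors (1,1,1,1,1).

The boundary map ∂_2: C_2 → C_1 sends each 2-simplex [p,q,r] to [q,r] − [p,r] + [p,q]. For instance
  ∂[v_1,v_2,v_5] = [v_2,v_5] − [v_1,v_5] + [v_1,v_2],
  ∂[v_0,v_4,v_5] = [v_4,v_5] − [v_0,v_5] + [v_0,v_4].
This gives a 15×10 integer matrix of rank 10; reducing to Smith normal form yields diagonal entries (1,1,1,1,1,1,1,1,1,2).

Reading off H_k = ker ∂_k / im ∂_{k+1}:

  H_0: rank C_0 − rank ∂_1 = 6 − 5 = 1, and the invariant factors of ∂_1 are all 1, so H_0 ≅ Z.
  H_1: rank ker ∂_1 − rank ∂_2 = (15 − 5) − 10 = 0, and ∂_2 has invariant factor 2 > 1, so H_1 ≅ Z/2.
  H_2: rank ker ∂_2 − rank ∂_3 = (10 − 10) − 0 = 0, and there is no ∂_3, so H_2 ≅ 0.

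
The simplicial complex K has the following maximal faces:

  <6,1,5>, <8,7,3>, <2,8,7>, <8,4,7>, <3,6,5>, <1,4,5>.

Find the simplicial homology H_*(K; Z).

We work with the vertex ordering 1 < 2 < 3 < 4 < 5 < 6 < 7 < 8. The simplices of K, each written with vertices in increasing order, are:

  0-simplices (8): [1], [2], [3], [4], [5], [6], [7], [8]
  1-simplices (14): [1,4], [1,5], [1,6], [2,7], [2,8], [3,5], [3,6], [3,7], [3,8], [4,5], [4,7], [4,8], [5,6], [7,8]
  2-simplices (6): [1,4,5], [1,5,6], [2,7,8], [3,5,6], [3,7,8], [4,7,8]

so the chain groups are C_0 ≅ Z^8, C_1 ≅ Z^14, C_2 ≅ Z^6.

Boundary ∂_1: C_1 → C_0 sends each edge [p,q] (with p < q) to q − p.
As a 8×14 matrix over Z this has rank 7, with invariant factors (1,1,1,1,1,1,1).

Boundary ∂_2: C_2 → C_1 sends each 2-simplex [p,q,r] to [q,r] − [p,r] + [p,q]. For instance
  ∂[1,5,6] = [5,6] − [1,6] + [1,5],
  ∂[3,5,6] = [5,6] − [3,6] + [3,5].
The resulting 14×6 matrix has rank 6, and its Smith normal form has invariant factors (1,1,1,1,1,1).

From H_k ≅ ker(∂_k) / im(∂_{k+1}) we obtain:

  H_0: rank C_0 − rank ∂_1 = 8 − 7 = 1, and the invariant factors of ∂_1 are all 1, so H_0 ≅ Z.
  H_1: rank ker ∂_1 − rank ∂_2 = (14 − 7) − 6 = 1, and the invariant factors of ∂_2 are all 1, so H_1 ≅ Z.
  H_2: rank ker ∂_2 − rank ∂_3 = (6 − 6) − 0 = 0, and there is no ∂_3, so H_2 ≅ 0.

H_0 ≅ Z,  H_1 ≅ Z,  H_2 = 0.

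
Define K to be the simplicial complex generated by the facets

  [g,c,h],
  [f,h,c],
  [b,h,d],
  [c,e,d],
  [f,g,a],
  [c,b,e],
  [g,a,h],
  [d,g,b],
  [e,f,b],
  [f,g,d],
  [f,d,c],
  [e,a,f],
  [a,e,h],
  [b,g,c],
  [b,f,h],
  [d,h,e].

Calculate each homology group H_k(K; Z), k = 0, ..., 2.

H_0 = Z,  H_1 = Z^2,  H_2 = Z.

Take the total order a < b < c < d < e < f < g < h on the vertex set. Then K (dimension 2) consists of the simplices:

  0-simplices (8): a, b, c, d, e, f, g, h
  1-simplices (24): ae, af, ag, ah, bc, bd, be, bf, bg, bh, cd, ce, cf, cg, ch, de, df, dg, dh, ef, eh, fg, fh, gh
  2-simplices (16): aef, aeh, afg, agh, bce, bcg, bdg, bdh, bef, bfh, cde, cdf, cfh, cgh, deh, dfg

so the chain groups are C_0 ≅ Z^8, C_1 ≅ Z^24, C_2 ≅ Z^16.

∂_1: C_1 → C_0 is given by ∂[p,q] = [q] − [p]. For instance
  ∂cd = d − c.
As a 8×24 matrix over Z this has rank 7, with invariant factors (1,1,1,1,1,1,1).

Boundary ∂_2: C_2 → C_1 acts by ∂[p,q,r] = [q,r] − [p,r] + [p,q]. For instance
  ∂bdg = dg − bg + bd,
  ∂cde = de − ce + cd.
The 24×16 boundary matrix has rank 15 and Smith normal form diag(1,1,1,1,1,1,1,1,1,1,1,1,1,1,1).

From H_k ≅ ker(∂_k) / im(∂_{k+1}) we obtain:

  H_0: rank C_0 − rank ∂_1 = 8 − 7 = 1, and the invariant factors of ∂_1 are all 1, so H_0 = Z.
  H_1: rank ker ∂_1 − rank ∂_2 = (24 − 7) − 15 = 2, and the invariant factors of ∂_2 are all 1, so H_1 = Z^2.
  H_2: rank ker ∂_2 − rank ∂_3 = (16 − 15) − 0 = 1, and there is no ∂_3, so H_2 = Z.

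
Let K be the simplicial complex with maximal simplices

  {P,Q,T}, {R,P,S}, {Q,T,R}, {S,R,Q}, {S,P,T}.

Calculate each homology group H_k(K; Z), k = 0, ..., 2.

H_0 ≅ Z,  H_1 ≅ Z,  H_2 = 0.

Fix the vertex order P < Q < R < S < T and write every simplex with vertices in increasing order. Then dim K = 2 and the simplices of K are:

  0-simplices (5): P, Q, R, S, T
  1-simplices (10): PQ, PR, PS, PT, QR, QS, QT, RS, RT, ST
  2-simplices (5): PQT, PRS, PST, QRS, QRT

so the chain groups are C_0 ≅ Z^5, C_1 ≅ Z^10, C_2 ≅ Z^5.

The boundary map ∂_1: C_1 → C_0 is given by ∂[p,q] = [q] − [p]. For instance
  ∂PS = S − P.
The 5×10 boundary matrix has rank 4 and Smith normal form diag(1,1,1,1).

Boundary ∂_2: C_2 → C_1 maps a triangle to the signed sum of its edges. For instance
  ∂PRS = RS − PS + PR,
  ∂QRS = RS − QS + QR.
The resulting 10×5 matrix has rank 5, and its Smith normal form has invariant factors (1,1,1,1,1).

Now H_k = ker ∂_k / im ∂_{k+1}, so:

  H_0: rank C_0 − rank ∂_1 = 5 − 4 = 1, and the invariant factors of ∂_1 are all 1, so H_0 ≅ Z.
  H_1: rank ker ∂_1 − rank ∂_2 = (10 − 4) − 5 = 1, and the invariant factors of ∂_2 are all 1, so H_1 ≅ Z.
  H_2: rank ker ∂_2 − rank ∂_3 = (5 − 5) − 0 = 0, and there is no ∂_3, so H_2 ≅ 0.

As a check, the Euler characteristic is 5 − 10 + 5 = 0, which agrees with 1 − 1 + 0 = 0.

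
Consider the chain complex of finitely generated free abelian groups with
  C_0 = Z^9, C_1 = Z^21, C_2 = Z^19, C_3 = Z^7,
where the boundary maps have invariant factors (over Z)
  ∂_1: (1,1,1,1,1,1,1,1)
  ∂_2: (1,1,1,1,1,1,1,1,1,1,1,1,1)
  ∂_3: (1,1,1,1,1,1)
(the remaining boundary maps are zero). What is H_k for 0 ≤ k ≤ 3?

H_0: b_0 = 9 − 0 − 8 = 1; torsion from ∂_1 factors > 1: none. So H_0 = Z.
H_1: b_1 = 21 − 8 − 13 = 0; torsion from ∂_2 factors > 1: none. So H_1 = 0.
H_2: b_2 = 19 − 13 − 6 = 0; torsion from ∂_3 factors > 1: none. So H_2 = 0.
H_3: b_3 = 7 − 6 − 0 = 1; torsion from ∂_4 factors > 1: none. So H_3 = Z.

H_0 = Z,  H_1 = 0,  H_2 = 0,  H_3 = Z.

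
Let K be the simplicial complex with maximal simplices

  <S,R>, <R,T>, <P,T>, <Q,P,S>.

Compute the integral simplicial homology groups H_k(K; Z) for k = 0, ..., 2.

We work with the vertex ordering P < Q < R < S < T. The simplices of K, each written with vertices in increasing order, are:

  0-simplices (5): P, Q, R, S, T
  1-simplices (6): PQ, PS, PT, QS, RS, RT
  2-simplices (1): PQS

Hence C_0 ≅ Z^5, C_1 ≅ Z^6, C_2 ≅ Z^1.

Boundary ∂_1: C_1 → C_0 is given by ∂[p,q] = [q] − [p]. For instance
  ∂RS = S − R.
The 5×6 boundary matrix has rank 4 and Smith normal form diag(1,1,1,1).

∂_2: C_2 → C_1 maps a triangle to the signed sum of its edges. For instance
  ∂PQS = QS − PS + PQ.
As a 6×1 matrix over Z this has rank 1, with invariant factors (1).

Computing H_k = (kernel of ∂_k) / (image of ∂_{k+1}):

  H_0: rank C_0 − rank ∂_1 = 5 − 4 = 1, and the invariant factors of ∂_1 are all 1, so H_0 = Z.
  H_1: rank ker ∂_1 − rank ∂_2 = (6 − 4) − 1 = 1, and the invariant factors of ∂_2 are all 1, so H_1 = Z.
  H_2: rank ker ∂_2 − rank ∂_3 = (1 − 1) − 0 = 0, and there is no ∂_3, so H_2 = 0.

As a check, the Euler characteristic is 5 − 6 + 1 = 0, which agrees with 1 − 1 + 0 = 0.

H_0 ≅ Z,  H_1 ≅ Z,  H_2 = 0.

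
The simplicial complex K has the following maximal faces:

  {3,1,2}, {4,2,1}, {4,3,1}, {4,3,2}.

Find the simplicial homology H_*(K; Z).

H_0 = Z,  H_1 = 0,  H_2 = Z.

Fix the vertex order 1 < 2 < 3 < 4 and write every simplex with vertices in increasing order. Then dim K = 2 and the simplices of K are:

  0-simplices (4): [1], [2], [3], [4]
  1-simplices (6): [1,2], [1,3], [1,4], [2,3], [2,4], [3,4]
  2-simplices (4): [1,2,3], [1,2,4], [1,3,4], [2,3,4]

Hence C_0 ≅ Z^4, C_1 ≅ Z^6, C_2 ≅ Z^4.

∂_1: C_1 → C_0 sends each edge [p,q] (with p < q) to q − p. For instance
  ∂[1,4] = [4] − [1].
As a 4×6 matrix over Z this has rank 3, with invariant factors (1,1,1).

∂_2: C_2 → C_1 acts by ∂[p,q,r] = [q,r] − [p,r] + [p,q]. For instance
  ∂[1,2,3] = [2,3] − [1,3] + [1,2],
  ∂[2,3,4] = [3,4] − [2,4] + [2,3].
The resulting 6×4 matrix has rank 3, and its Smith normal form has invariant factors (1,1,1).

Computing H_k = (kernel of ∂_k) / (image of ∂_{k+1}):

  H_0: rank C_0 − rank ∂_1 = 4 − 3 = 1, and the invariant factors of ∂_1 are all 1, so H_0 = Z.
  H_1: rank ker ∂_1 − rank ∂_2 = (6 − 3) − 3 = 0, and the invariant factors of ∂_2 are all 1, so H_1 = 0.
  H_2: rank ker ∂_2 − rank ∂_3 = (4 − 3) − 0 = 1, and there is no ∂_3, so H_2 = Z.

As a check, the Euler characteristic is 4 − 6 + 4 = 2, which agrees with 1 − 0 + 1 = 2.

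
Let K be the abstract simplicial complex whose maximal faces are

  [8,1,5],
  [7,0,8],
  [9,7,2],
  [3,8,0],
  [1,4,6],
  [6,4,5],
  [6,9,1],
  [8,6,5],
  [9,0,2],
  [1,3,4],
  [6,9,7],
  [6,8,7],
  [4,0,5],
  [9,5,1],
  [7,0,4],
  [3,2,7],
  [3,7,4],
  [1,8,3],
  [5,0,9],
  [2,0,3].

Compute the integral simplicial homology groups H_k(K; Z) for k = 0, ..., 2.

Order the vertices as 0 < 1 < 2 < 3 < 4 < 5 < 6 < 7 < 8 < 9. Listing each simplex with vertices in this order, K has dimension 2 with simplices:

  0-simplices (10): [0], [1], [2], [3], [4], [5], [6], [7], [8], [9]
  1-simplices (30): (30 of them)
  2-simplices (20): (20 of them)

so the chain groups are C_0 ≅ Z^10, C_1 ≅ Z^30, C_2 ≅ Z^20.

The boundary map ∂_1: C_1 → C_0 sends each edge [p,q] (with p < q) to q − p. For instance
  ∂[0,9] = [9] − [0].
This gives a 10×30 integer matrix of rank 9; reducing to Smith normal form yields diagonal entries (1,1,1,1,1,1,1,1,1).

Boundary ∂_2: C_2 → C_1 acts by ∂[p,q,r] = [q,r] − [p,r] + [p,q]. For instance
  ∂[0,3,8] = [3,8] − [0,8] + [0,3],
  ∂[2,3,7] = [3,7] − [2,7] + [2,3].
The 30×20 boundary matrix has rank 20 and Smith normal form diag(1,1,1,1,1,1,1,1,1,1,1,1,1,1,1,1,1,1,1,2).

From H_k ≅ ker(∂_k) / im(∂_{k+1}) we obtain:

  H_0: rank C_0 − rank ∂_1 = 10 − 9 = 1, and the invariant factors of ∂_1 are all 1, so H_0 ≅ Z.
  H_1: rank ker ∂_1 − rank ∂_2 = (30 − 9) − 20 = 1, and ∂_2 has invariant factor 2 > 1, so H_1 ≅ Z ⊕ Z/2.
  H_2: rank ker ∂_2 − rank ∂_3 = (20 − 20) − 0 = 0, and there is no ∂_3, so H_2 ≅ 0.

As a check, the Euler characteristic is 10 − 30 + 20 = 0, which agrees with 1 − 1 + 0 = 0.

H_0 = Z,  H_1 = Z ⊕ Z/2,  H_2 = 0.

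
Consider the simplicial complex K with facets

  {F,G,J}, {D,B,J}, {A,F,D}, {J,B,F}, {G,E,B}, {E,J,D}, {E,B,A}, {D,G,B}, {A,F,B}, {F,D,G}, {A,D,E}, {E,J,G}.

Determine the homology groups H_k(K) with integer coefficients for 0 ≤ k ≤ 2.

We work with the vertex ordering A < B < D < E < F < G < J. The simplices of K, each written with vertices in increasing order, are:

  0-simplices (7): A, B, D, E, F, G, J
  1-simplices (18): AB, AD, AE, AF, BD, BE, BF, BG, BJ, DE, DF, DG, DJ, EG, EJ, FG, FJ, GJ
  2-simplices (12): ABE, ABF, ADE, ADF, BDG, BDJ, BEG, BFJ, DEJ, DFG, EGJ, FGJ

so the chain groups are C_0 ≅ Z^7, C_1 ≅ Z^18, C_2 ≅ Z^12.

The boundary map ∂_1: C_1 → C_0 is given by ∂[p,q] = [q] − [p].
As a 7×18 matrix over Z this has rank 6, with invariant factors (1,1,1,1,1,1).

Boundary ∂_2: C_2 → C_1 sends each 2-simplex [p,q,r] to [q,r] − [p,r] + [p,q]. For instance
  ∂ABF = BF − AF + AB,
  ∂EGJ = GJ − EJ + EG.
The resulting 18×12 matrix has rank 12, and its Smith normal form has invariant factors (1,1,1,1,1,1,1,1,1,1,1,2).

Reading off H_k = ker ∂_k / im ∂_{k+1}:

  H_0: rank C_0 − rank ∂_1 = 7 − 6 = 1, and the invariant factors of ∂_1 are all 1, so H_0 ≅ Z.
  H_1: rank ker ∂_1 − rank ∂_2 = (18 − 6) − 12 = 0, and ∂_2 has invariant factor 2 > 1, so H_1 ≅ Z/2.
  H_2: rank ker ∂_2 − rank ∂_3 = (12 − 12) − 0 = 0, and there is no ∂_3, so H_2 ≅ 0.

As a check, the Euler characteristic is 7 − 18 + 12 = 1, which agrees with 1 − 0 + 0 = 1.
(K is a triangulation of the real projective plane RP^2.)

H_0 ≅ Z,  H_1 ≅ Z/2,  H_2 = 0.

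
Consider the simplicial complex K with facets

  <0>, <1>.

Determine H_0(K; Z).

H_0 = Z^2.

Fix the vertex order 0 < 1 and write every simplex with vertices in increasing order. Then dim K = 0 and the simplices of K are:

  0-simplices (2): [0], [1]

Hence C_0 ≅ Z^2.

From H_k ≅ ker(∂_k) / im(∂_{k+1}) we obtain:

  H_0: rank C_0 − rank ∂_1 = 2 − 0 = 2, and there is no ∂_1, so H_0 = Z^2.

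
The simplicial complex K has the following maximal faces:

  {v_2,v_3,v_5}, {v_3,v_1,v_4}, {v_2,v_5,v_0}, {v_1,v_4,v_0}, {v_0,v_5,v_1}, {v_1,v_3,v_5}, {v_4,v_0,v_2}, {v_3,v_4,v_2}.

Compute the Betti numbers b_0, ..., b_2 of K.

b_0 = 1, b_1 = 0, b_2 = 1.

Fix the vertex order v_0 < v_1 < v_2 < v_3 < v_4 < v_5 and write every simplex with vertices in increasing order. Then dim K = 2 and the simplices of K are:

  0-simplices (6): [v_0], [v_1], [v_2], [v_3], [v_4], [v_5]
  1-simplices (12): [v_0,v_1], [v_0,v_2], [v_0,v_4], [v_0,v_5], [v_1,v_3], [v_1,v_4], [v_1,v_5], [v_2,v_3], [v_2,v_4], [v_2,v_5], [v_3,v_4], [v_3,v_5]
  2-simplices (8): [v_0,v_1,v_4], [v_0,v_1,v_5], [v_0,v_2,v_4], [v_0,v_2,v_5], [v_1,v_3,v_4], [v_1,v_3,v_5], [v_2,v_3,v_4], [v_2,v_3,v_5]

so the chain groups are C_0 ≅ Z^6, C_1 ≅ Z^12, C_2 ≅ Z^8.

The boundary map ∂_1: C_1 → C_0 is given by ∂[p,q] = [q] − [p]. For instance
  ∂[v_2,v_5] = [v_5] − [v_2].
The resulting 6×12 matrix has rank 5, and its Smith normal form has invariant factors (1,1,1,1,1).

The boundary map ∂_2: C_2 → C_1 sends each 2-simplex [p,q,r] to [q,r] − [p,r] + [p,q]. For instance
  ∂[v_2,v_3,v_4] = [v_3,v_4] − [v_2,v_4] + [v_2,v_3],
  ∂[v_1,v_3,v_5] = [v_3,v_5] − [v_1,v_5] + [v_1,v_3].
As a 12×8 matrix over Z this has rank 7, with invariant factors (1,1,1,1,1,1,1).

From H_k ≅ ker(∂_k) / im(∂_{k+1}) we obtain:

  H_0: rank C_0 − rank ∂_1 = 6 − 5 = 1, and the invariant factors of ∂_1 are all 1, so H_0 ≅ Z.
  H_1: rank ker ∂_1 − rank ∂_2 = (12 − 5) − 7 = 0, and the invariant factors of ∂_2 are all 1, so H_1 ≅ 0.
  H_2: rank ker ∂_2 − rank ∂_3 = (8 − 7) − 0 = 1, and there is no ∂_3, so H_2 ≅ Z.

(K is a triangulation of the 2-sphere S^2.)

Hence the Betti numbers are b_0 = 1, b_1 = 0, b_2 = 1.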